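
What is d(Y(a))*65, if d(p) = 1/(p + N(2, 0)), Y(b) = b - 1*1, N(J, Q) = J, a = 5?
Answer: 65/6 ≈ 10.833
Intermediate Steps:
Y(b) = -1 + b (Y(b) = b - 1 = -1 + b)
d(p) = 1/(2 + p) (d(p) = 1/(p + 2) = 1/(2 + p))
d(Y(a))*65 = 65/(2 + (-1 + 5)) = 65/(2 + 4) = 65/6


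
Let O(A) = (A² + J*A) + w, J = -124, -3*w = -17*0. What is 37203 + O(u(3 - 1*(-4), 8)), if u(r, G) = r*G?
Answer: 33395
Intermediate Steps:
w = 0 (w = -(-17)*0/3 = -⅓*0 = 0)
u(r, G) = G*r
O(A) = A² - 124*A (O(A) = (A² - 124*A) + 0 = A² - 124*A)
37203 + O(u(3 - 1*(-4), 8)) = 37203 + (8*(3 - 1*(-4)))*(-124 + 8*(3 - 1*(-4))) = 37203 + (8*(3 + 4))*(-124 + 8*(3 + 4)) = 37203 + (8*7)*(-124 + 8*7) = 37203 + 56*(-124 + 56) = 37203 + 56*(-68) = 37203 - 3808 = 33395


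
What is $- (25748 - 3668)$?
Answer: $-22080$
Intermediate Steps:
$- (25748 - 3668) = \left(-1\right) 22080 = -22080$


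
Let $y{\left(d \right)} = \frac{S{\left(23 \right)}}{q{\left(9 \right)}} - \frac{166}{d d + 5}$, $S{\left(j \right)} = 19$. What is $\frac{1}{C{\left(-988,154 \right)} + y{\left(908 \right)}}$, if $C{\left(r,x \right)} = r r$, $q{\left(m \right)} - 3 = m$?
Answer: $\frac{3297876}{3219207091117} \approx 1.0244 \cdot 10^{-6}$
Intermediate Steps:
$q{\left(m \right)} = 3 + m$
$y{\left(d \right)} = \frac{19}{12} - \frac{166}{5 + d^{2}}$ ($y{\left(d \right)} = \frac{19}{3 + 9} - \frac{166}{d d + 5} = \frac{19}{12} - \frac{166}{d^{2} + 5} = 19 \cdot \frac{1}{12} - \frac{166}{5 + d^{2}} = \frac{19}{12} - \frac{166}{5 + d^{2}}$)
$C{\left(r,x \right)} = r^{2}$
$\frac{1}{C{\left(-988,154 \right)} + y{\left(908 \right)}} = \frac{1}{\left(-988\right)^{2} + \frac{-1897 + 19 \cdot 908^{2}}{12 \left(5 + 908^{2}\right)}} = \frac{1}{976144 + \frac{-1897 + 19 \cdot 824464}{12 \left(5 + 824464\right)}} = \frac{1}{976144 + \frac{-1897 + 15664816}{12 \cdot 824469}} = \frac{1}{976144 + \frac{1}{12} \cdot \frac{1}{824469} \cdot 15662919} = \frac{1}{976144 + \frac{5220973}{3297876}} = \frac{1}{\frac{3219207091117}{3297876}} = \frac{3297876}{3219207091117}$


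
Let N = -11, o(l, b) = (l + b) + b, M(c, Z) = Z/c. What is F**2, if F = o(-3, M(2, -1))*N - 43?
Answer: 1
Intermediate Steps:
o(l, b) = l + 2*b (o(l, b) = (b + l) + b = l + 2*b)
F = 1 (F = (-3 + 2*(-1/2))*(-11) - 43 = (-3 - 1)*(-11) - 43 = -4*(-11) - 43 = 44 - 43 = 1)
F**2 = 1**2 = 1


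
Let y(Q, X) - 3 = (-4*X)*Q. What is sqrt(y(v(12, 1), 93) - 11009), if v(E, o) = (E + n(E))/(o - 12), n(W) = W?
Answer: I*sqrt(1233518)/11 ≈ 100.97*I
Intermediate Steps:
v(E, o) = 2*E/(-12 + o) (v(E, o) = (E + E)/(o - 12) = (2*E)/(-12 + o) = 2*E/(-12 + o))
y(Q, X) = 3 - 4*Q*X (y(Q, X) = 3 + (-4*X)*Q = 3 - 4*Q*X)
sqrt(y(v(12, 1), 93) - 11009) = sqrt((3 - 4*2*12/(-12 + 1)*93) - 11009) = sqrt((3 - 4*2*12/(-11)*93) - 11009) = sqrt((3 - 4*2*12*(-1/11)*93) - 11009) = sqrt((3 - 4*(-24/11)*93) - 11009) = sqrt((3 + 8928/11) - 11009) = sqrt(8961/11 - 11009) = sqrt(-112138/11) = I*sqrt(1233518)/11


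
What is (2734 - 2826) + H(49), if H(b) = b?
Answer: -43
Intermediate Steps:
(2734 - 2826) + H(49) = (2734 - 2826) + 49 = -92 + 49 = -43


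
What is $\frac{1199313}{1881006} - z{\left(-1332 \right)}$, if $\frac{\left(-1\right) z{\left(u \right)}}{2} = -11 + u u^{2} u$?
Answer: $\frac{3947442577398518431}{627002} \approx 6.2957 \cdot 10^{12}$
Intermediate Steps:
$z{\left(u \right)} = 22 - 2 u^{4}$ ($z{\left(u \right)} = - 2 \left(-11 + u u^{2} u\right) = - 2 \left(-11 + u^{3} u\right) = - 2 \left(-11 + u^{4}\right) = 22 - 2 u^{4}$)
$\frac{1199313}{1881006} - z{\left(-1332 \right)} = \frac{1199313}{1881006} - \left(22 - 2 \left(-1332\right)^{4}\right) = 1199313 \cdot \frac{1}{1881006} - \left(22 - 6295741604352\right) = \frac{399771}{627002} - \left(22 - 6295741604352\right) = \frac{399771}{627002} - -6295741604330 = \frac{399771}{627002} + 6295741604330 = \frac{3947442577398518431}{627002}$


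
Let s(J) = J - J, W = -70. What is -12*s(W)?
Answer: 0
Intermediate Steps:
s(J) = 0
-12*s(W) = -12*0 = 0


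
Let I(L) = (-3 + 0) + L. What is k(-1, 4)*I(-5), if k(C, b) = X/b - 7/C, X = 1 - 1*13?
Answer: -32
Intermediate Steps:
X = -12 (X = 1 - 13 = -12)
k(C, b) = -12/b - 7/C
I(L) = -3 + L
k(-1, 4)*I(-5) = (-12/4 - 7/(-1))*(-3 - 5) = (-12*1/4 - 7*(-1))*(-8) = (-3 + 7)*(-8) = 4*(-8) = -32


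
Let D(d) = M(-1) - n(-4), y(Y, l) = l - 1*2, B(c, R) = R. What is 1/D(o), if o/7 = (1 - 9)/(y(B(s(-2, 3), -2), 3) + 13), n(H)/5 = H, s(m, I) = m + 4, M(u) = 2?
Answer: 1/22 ≈ 0.045455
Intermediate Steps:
s(m, I) = 4 + m
n(H) = 5*H
y(Y, l) = -2 + l (y(Y, l) = l - 2 = -2 + l)
o = -4 (o = 7*((1 - 9)/((-2 + 3) + 13)) = 7*(-8/(1 + 13)) = 7*(-8/14) = 7*(-8*1/14) = 7*(-4/7) = -4)
D(d) = 22 (D(d) = 2 - 5*(-4) = 2 - 1*(-20) = 2 + 20 = 22)
1/D(o) = 1/22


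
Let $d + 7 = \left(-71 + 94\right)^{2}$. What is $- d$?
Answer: $-522$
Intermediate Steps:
$d = 522$ ($d = -7 + \left(-71 + 94\right)^{2} = -7 + 23^{2} = -7 + 529 = 522$)
$- d = \left(-1\right) 522 = -522$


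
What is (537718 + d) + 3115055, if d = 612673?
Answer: 4265446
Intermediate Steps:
(537718 + d) + 3115055 = (537718 + 612673) + 3115055 = 1150391 + 3115055 = 4265446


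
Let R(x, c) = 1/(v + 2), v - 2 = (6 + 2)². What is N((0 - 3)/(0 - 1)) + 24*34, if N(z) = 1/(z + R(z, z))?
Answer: 167348/205 ≈ 816.33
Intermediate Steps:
v = 66 (v = 2 + (6 + 2)² = 2 + 8² = 2 + 64 = 66)
R(x, c) = 1/68 (R(x, c) = 1/(66 + 2) = 1/68)
N(z) = 1/(1/68 + z) (N(z) = 1/(z + 1/68) = 1/(1/68 + z))
N((0 - 3)/(0 - 1)) + 24*34 = 68/(1 + 68*((0 - 3)/(0 - 1))) + 24*34 = 68/(1 + 68*(-3/(-1))) + 816 = 68/(1 + 68*(-3*(-1))) + 816 = 68/(1 + 68*3) + 816 = 68/(1 + 204) + 816 = 68/205 + 816 = 167348/205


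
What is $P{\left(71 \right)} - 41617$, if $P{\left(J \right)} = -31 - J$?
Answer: $-41719$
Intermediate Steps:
$P{\left(71 \right)} - 41617 = \left(-31 - 71\right) - 41617 = -102 - 41617 = -41719$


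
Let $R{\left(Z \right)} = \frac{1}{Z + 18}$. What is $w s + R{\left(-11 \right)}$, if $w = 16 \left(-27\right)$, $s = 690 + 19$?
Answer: $- \frac{2144015}{7} \approx -3.0629 \cdot 10^{5}$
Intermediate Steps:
$s = 709$
$R{\left(Z \right)} = \frac{1}{18 + Z}$
$w = -432$
$w s + R{\left(-11 \right)} = \left(-432\right) 709 + \frac{1}{18 - 11} = -306288 + \frac{1}{7} = - \frac{2144015}{7}$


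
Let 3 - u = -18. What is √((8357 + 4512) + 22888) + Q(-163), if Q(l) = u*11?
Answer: 231 + 3*√3973 ≈ 420.10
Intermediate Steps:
u = 21 (u = 3 - 1*(-18) = 3 + 18 = 21)
Q(l) = 231 (Q(l) = 21*11 = 231)
√((8357 + 4512) + 22888) + Q(-163) = √((8357 + 4512) + 22888) + 231 = √(12869 + 22888) + 231 = √35757 + 231 = 3*√3973 + 231 = 231 + 3*√3973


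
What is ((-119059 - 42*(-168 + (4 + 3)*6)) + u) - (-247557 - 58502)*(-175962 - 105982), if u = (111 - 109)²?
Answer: -86291612459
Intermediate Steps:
u = 4 (u = 2² = 4)
((-119059 - 42*(-168 + (4 + 3)*6)) + u) - (-247557 - 58502)*(-175962 - 105982) = ((-119059 - 42*(-168 + (4 + 3)*6)) + 4) - (-247557 - 58502)*(-175962 - 105982) = ((-119059 - 42*(-168 + 7*6)) + 4) - (-306059)*(-281944) = ((-119059 - 42*(-168 + 42)) + 4) - 1*86291498696 = ((-119059 - 42*(-126)) + 4) - 86291498696 = ((-119059 + 5292) + 4) - 86291498696 = (-113767 + 4) - 86291498696 = -113763 - 86291498696 = -86291612459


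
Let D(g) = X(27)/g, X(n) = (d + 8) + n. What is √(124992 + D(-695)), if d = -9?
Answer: √60374242730/695 ≈ 353.54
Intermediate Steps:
X(n) = -1 + n (X(n) = (-9 + 8) + n = -1 + n)
D(g) = 26/g (D(g) = (-1 + 27)/g = 26/g)
√(124992 + D(-695)) = √(124992 + 26/(-695)) = √(124992 + 26*(-1/695)) = √(124992 - 26/695) = √(86869414/695) = √60374242730/695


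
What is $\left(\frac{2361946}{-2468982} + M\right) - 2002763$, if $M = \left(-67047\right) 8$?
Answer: $- \frac{3134545424222}{1234491} \approx -2.5391 \cdot 10^{6}$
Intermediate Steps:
$M = -536376$
$\left(\frac{2361946}{-2468982} + M\right) - 2002763 = \left(\frac{2361946}{-2468982} - 536376\right) - 2002763 = \left(2361946 \left(- \frac{1}{2468982}\right) - 536376\right) - 2002763 = \left(- \frac{1180973}{1234491} - 536376\right) - 2002763 = - \frac{662152525589}{1234491} - 2002763 = - \frac{3134545424222}{1234491}$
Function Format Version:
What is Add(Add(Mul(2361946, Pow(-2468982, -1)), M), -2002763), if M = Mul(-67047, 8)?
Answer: Rational(-3134545424222, 1234491) ≈ -2.5391e+6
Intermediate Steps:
M = -536376
Add(Add(Mul(2361946, Pow(-2468982, -1)), M), -2002763) = Add(Add(Mul(2361946, Pow(-2468982, -1)), -536376), -2002763) = Add(Add(Mul(2361946, Rational(-1, 2468982)), -536376), -2002763) = Add(Add(Rational(-1180973, 1234491), -536376), -2002763) = Add(Rational(-662152525589, 1234491), -2002763) = Rational(-3134545424222, 1234491)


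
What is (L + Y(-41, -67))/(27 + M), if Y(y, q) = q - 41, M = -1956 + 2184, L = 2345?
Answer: 2237/255 ≈ 8.7726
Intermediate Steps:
M = 228
Y(y, q) = -41 + q
(L + Y(-41, -67))/(27 + M) = (2345 + (-41 - 67))/(27 + 228) = (2345 - 108)/255 = 2237*(1/255) = 2237/255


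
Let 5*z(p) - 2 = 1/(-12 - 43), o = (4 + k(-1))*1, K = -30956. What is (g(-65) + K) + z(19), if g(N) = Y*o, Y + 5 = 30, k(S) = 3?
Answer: -8464666/275 ≈ -30781.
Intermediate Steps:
Y = 25 (Y = -5 + 30 = 25)
o = 7 (o = (4 + 3)*1 = 7*1 = 7)
z(p) = 109/275 (z(p) = ⅖ + 1/(5*(-12 - 43)) = ⅖ + (⅕)/(-55) = ⅖ + (⅕)*(-1/55) = ⅖ - 1/275 = 109/275)
g(N) = 175 (g(N) = 25*7 = 175)
(g(-65) + K) + z(19) = (175 - 30956) + 109/275 = -30781 + 109/275 = -8464666/275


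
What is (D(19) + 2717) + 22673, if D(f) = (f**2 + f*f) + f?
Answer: 26131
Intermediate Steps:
D(f) = f + 2*f**2 (D(f) = (f**2 + f**2) + f = 2*f**2 + f = f + 2*f**2)
(D(19) + 2717) + 22673 = (19*(1 + 2*19) + 2717) + 22673 = (19*(1 + 38) + 2717) + 22673 = (19*39 + 2717) + 22673 = (741 + 2717) + 22673 = 3458 + 22673 = 26131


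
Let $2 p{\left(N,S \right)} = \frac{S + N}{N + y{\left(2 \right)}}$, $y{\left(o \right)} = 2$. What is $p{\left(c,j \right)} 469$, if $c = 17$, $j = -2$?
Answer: $\frac{7035}{38} \approx 185.13$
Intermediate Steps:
$p{\left(N,S \right)} = \frac{N + S}{2 \left(2 + N\right)}$ ($p{\left(N,S \right)} = \frac{\left(S + N\right) \frac{1}{N + 2}}{2} = \frac{\left(N + S\right) \frac{1}{2 + N}}{2} = \frac{\frac{1}{2 + N} \left(N + S\right)}{2} = \frac{N + S}{2 \left(2 + N\right)}$)
$p{\left(c,j \right)} 469 = \frac{17 - 2}{2 \left(2 + 17\right)} 469 = \frac{1}{2} \cdot \frac{1}{19} \cdot 15 \cdot 469 = \frac{15}{38} \cdot 469 = \frac{7035}{38}$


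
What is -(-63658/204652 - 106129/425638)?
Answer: 871692427/1555494071 ≈ 0.56040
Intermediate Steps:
-(-63658/204652 - 106129/425638) = -(-63658*1/204652 - 106129*1/425638) = -(-4547/14618 - 106129/425638) = -1*(-871692427/1555494071) = 871692427/1555494071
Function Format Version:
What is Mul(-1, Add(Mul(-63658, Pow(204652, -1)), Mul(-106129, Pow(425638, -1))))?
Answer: Rational(871692427, 1555494071) ≈ 0.56040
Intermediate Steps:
Mul(-1, Add(Mul(-63658, Pow(204652, -1)), Mul(-106129, Pow(425638, -1)))) = Mul(-1, Add(Mul(-63658, Rational(1, 204652)), Mul(-106129, Rational(1, 425638)))) = Mul(-1, Add(Rational(-4547, 14618), Rational(-106129, 425638))) = Mul(-1, Rational(-871692427, 1555494071)) = Rational(871692427, 1555494071)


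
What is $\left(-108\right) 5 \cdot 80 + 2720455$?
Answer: $2677255$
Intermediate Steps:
$\left(-108\right) 5 \cdot 80 + 2720455 = \left(-540\right) 80 + 2720455 = -43200 + 2720455 = 2677255$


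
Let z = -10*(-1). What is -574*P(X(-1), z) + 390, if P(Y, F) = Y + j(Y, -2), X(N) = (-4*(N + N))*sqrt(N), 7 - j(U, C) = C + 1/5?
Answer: -23306/5 - 4592*I ≈ -4661.2 - 4592.0*I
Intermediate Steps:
j(U, C) = 34/5 - C (j(U, C) = 7 - (C + 1/5) = 7 - (1/5 + C) = 7 + (-1/5 - C) = 34/5 - C)
z = 10
X(N) = -8*N**(3/2) (X(N) = (-8*N)*sqrt(N) = -8*N**(3/2))
P(Y, F) = 44/5 + Y (P(Y, F) = Y + (34/5 - 1*(-2)) = Y + (34/5 + 2) = Y + 44/5 = 44/5 + Y)
-574*P(X(-1), z) + 390 = -574*(44/5 - (-8)*I) + 390 = -574*(44/5 + 8*I) + 390 = (-25256/5 - 4592*I) + 390 = -23306/5 - 4592*I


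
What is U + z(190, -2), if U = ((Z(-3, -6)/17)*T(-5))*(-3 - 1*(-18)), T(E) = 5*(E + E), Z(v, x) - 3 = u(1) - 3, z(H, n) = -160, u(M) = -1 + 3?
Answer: -4220/17 ≈ -248.24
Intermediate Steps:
u(M) = 2
Z(v, x) = 2 (Z(v, x) = 3 + (2 - 3) = 3 - 1 = 2)
T(E) = 10*E (T(E) = 5*(2*E) = 10*E)
U = -1500/17 (U = ((2/17)*(10*(-5)))*(-3 - 1*(-18)) = ((2*(1/17))*(-50))*(-3 + 18) = ((2/17)*(-50))*15 = -100/17*15 = -1500/17 ≈ -88.235)
U + z(190, -2) = -1500/17 - 160 = -4220/17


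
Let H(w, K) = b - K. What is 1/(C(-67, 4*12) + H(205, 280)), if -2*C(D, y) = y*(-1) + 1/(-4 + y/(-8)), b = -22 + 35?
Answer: -20/4859 ≈ -0.0041161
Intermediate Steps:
b = 13
H(w, K) = 13 - K
C(D, y) = y/2 - 1/(2*(-4 - y/8)) (C(D, y) = -(y*(-1) + 1/(-4 + y/(-8)))/2 = -(-y + 1/(-4 + y*(-⅛)))/2 = -(-y + 1/(-4 - y/8))/2 = -(1/(-4 - y/8) - y)/2 = y/2 - 1/(2*(-4 - y/8)))
1/(C(-67, 4*12) + H(205, 280)) = 1/((8 + (4*12)² + 32*(4*12))/(2*(32 + 4*12)) + (13 - 1*280)) = 1/((8 + 48² + 32*48)/(2*(32 + 48)) + (13 - 280)) = 1/((½)*(8 + 2304 + 1536)/80 - 267) = 1/((½)*(1/80)*3848 - 267) = 1/(481/20 - 267) = 1/(-4859/20) = -20/4859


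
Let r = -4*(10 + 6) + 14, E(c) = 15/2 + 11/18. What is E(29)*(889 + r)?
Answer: 61247/9 ≈ 6805.2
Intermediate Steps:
E(c) = 73/9 (E(c) = 15*(½) + 11*(1/18) = 15/2 + 11/18 = 73/9)
r = -50 (r = -4*16 + 14 = -64 + 14 = -50)
E(29)*(889 + r) = 73*(889 - 50)/9 = (73/9)*839 = 61247/9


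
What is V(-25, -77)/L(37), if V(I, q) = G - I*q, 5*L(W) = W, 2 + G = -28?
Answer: -9775/37 ≈ -264.19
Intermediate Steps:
G = -30 (G = -2 - 28 = -30)
L(W) = W/5
V(I, q) = -30 - I*q
V(-25, -77)/L(37) = (-30 - 1*(-25)*(-77))/(((⅕)*37)) = (-30 - 1925)/(37/5) = -1955*5/37 = -9775/37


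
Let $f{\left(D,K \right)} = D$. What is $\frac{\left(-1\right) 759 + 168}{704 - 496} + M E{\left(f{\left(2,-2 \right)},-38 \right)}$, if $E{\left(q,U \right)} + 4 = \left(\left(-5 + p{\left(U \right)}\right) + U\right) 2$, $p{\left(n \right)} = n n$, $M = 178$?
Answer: $\frac{103592561}{208} \approx 4.9804 \cdot 10^{5}$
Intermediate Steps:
$p{\left(n \right)} = n^{2}$
$E{\left(q,U \right)} = -14 + 2 U + 2 U^{2}$ ($E{\left(q,U \right)} = -4 + \left(\left(-5 + U^{2}\right) + U\right) 2 = -4 + \left(-5 + U + U^{2}\right) 2 = -4 + \left(-10 + 2 U + 2 U^{2}\right) = -14 + 2 U + 2 U^{2}$)
$\frac{\left(-1\right) 759 + 168}{704 - 496} + M E{\left(f{\left(2,-2 \right)},-38 \right)} = \frac{\left(-1\right) 759 + 168}{704 - 496} + 178 \left(-14 + 2 \left(-38\right) + 2 \left(-38\right)^{2}\right) = \frac{-759 + 168}{208} + 178 \left(-14 - 76 + 2 \cdot 1444\right) = \left(-591\right) \frac{1}{208} + 178 \left(-14 - 76 + 2888\right) = - \frac{591}{208} + 178 \cdot 2798 = - \frac{591}{208} + 498044 = \frac{103592561}{208}$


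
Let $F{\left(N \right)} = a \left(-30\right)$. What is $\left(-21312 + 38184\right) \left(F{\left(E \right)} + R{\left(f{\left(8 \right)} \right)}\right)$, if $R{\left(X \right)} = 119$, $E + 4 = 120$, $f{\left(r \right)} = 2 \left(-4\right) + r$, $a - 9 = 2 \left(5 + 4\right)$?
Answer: $-11658552$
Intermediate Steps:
$a = 27$ ($a = 9 + 2 \left(5 + 4\right) = 9 + 2 \cdot 9 = 9 + 18 = 27$)
$f{\left(r \right)} = -8 + r$
$E = 116$ ($E = -4 + 120 = 116$)
$F{\left(N \right)} = -810$ ($F{\left(N \right)} = 27 \left(-30\right) = -810$)
$\left(-21312 + 38184\right) \left(F{\left(E \right)} + R{\left(f{\left(8 \right)} \right)}\right) = \left(-21312 + 38184\right) \left(-810 + 119\right) = 16872 \left(-691\right) = -11658552$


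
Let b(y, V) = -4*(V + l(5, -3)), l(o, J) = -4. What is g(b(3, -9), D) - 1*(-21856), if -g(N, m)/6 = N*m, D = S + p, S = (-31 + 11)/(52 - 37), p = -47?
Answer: 36936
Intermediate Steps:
S = -4/3 (S = -20/15 = -20*1/15 = -4/3 ≈ -1.3333)
b(y, V) = 16 - 4*V (b(y, V) = -4*(V - 4) = -4*(-4 + V) = 16 - 4*V)
D = -145/3 (D = -4/3 - 47 = -145/3 ≈ -48.333)
g(N, m) = -6*N*m
g(b(3, -9), D) - 1*(-21856) = -6*(16 - 4*(-9))*(-145/3) - 1*(-21856) = -6*(16 + 36)*(-145/3) + 21856 = -6*52*(-145/3) + 21856 = 15080 + 21856 = 36936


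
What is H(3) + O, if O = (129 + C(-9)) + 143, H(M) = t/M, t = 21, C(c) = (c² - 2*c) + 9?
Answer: 387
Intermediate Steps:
C(c) = 9 + c² - 2*c
H(M) = 21/M
O = 380 (O = (129 + (9 + (-9)² - 2*(-9))) + 143 = (129 + (9 + 81 + 18)) + 143 = (129 + 108) + 143 = 237 + 143 = 380)
H(3) + O = 21/3 + 380 = 21*(⅓) + 380 = 7 + 380 = 387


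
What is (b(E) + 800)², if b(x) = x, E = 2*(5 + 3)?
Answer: 665856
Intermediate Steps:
E = 16 (E = 2*8 = 16)
(b(E) + 800)² = (16 + 800)² = 816² = 665856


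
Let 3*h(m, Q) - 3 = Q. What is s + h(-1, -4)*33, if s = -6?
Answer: -17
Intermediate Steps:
h(m, Q) = 1 + Q/3
s + h(-1, -4)*33 = -6 + (1 + (1/3)*(-4))*33 = -6 + (1 - 4/3)*33 = -6 - 1/3*33 = -6 - 11 = -17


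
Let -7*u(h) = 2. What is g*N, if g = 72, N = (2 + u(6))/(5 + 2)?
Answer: 864/49 ≈ 17.633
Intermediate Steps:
u(h) = -2/7 (u(h) = -⅐*2 = -2/7)
N = 12/49 (N = (2 - 2/7)/(5 + 2) = (12/7)/7 = (⅐)*(12/7) = 12/49 ≈ 0.24490)
g*N = 72*(12/49) = 864/49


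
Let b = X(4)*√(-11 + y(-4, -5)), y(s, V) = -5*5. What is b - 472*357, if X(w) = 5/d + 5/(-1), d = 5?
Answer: -168504 - 24*I ≈ -1.685e+5 - 24.0*I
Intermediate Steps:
y(s, V) = -25
X(w) = -4 (X(w) = 5/5 + 5/(-1) = 5*(⅕) + 5*(-1) = 1 - 5 = -4)
b = -24*I (b = -4*√(-11 - 25) = -24*I ≈ -24.0*I)
b - 472*357 = -24*I - 472*357 = -24*I - 168504 = -168504 - 24*I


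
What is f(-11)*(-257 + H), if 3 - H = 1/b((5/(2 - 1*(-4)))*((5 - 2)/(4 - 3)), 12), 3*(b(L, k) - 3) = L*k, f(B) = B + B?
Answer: 72666/13 ≈ 5589.7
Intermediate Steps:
f(B) = 2*B
b(L, k) = 3 + L*k/3 (b(L, k) = 3 + (L*k)/3 = 3 + L*k/3)
H = 38/13 (H = 3 - 1/(3 + (1/3)*((5/(2 - 1*(-4)))*((5 - 2)/(4 - 3)))*12) = 3 - 1/(3 + (1/3)*((5/(2 + 4))*(3/1))*12) = 3 - 1/(3 + (1/3)*((5/6)*(3*1))*12) = 3 - 1/(3 + (1/3)*((5*(1/6))*3)*12) = 3 - 1/(3 + (1/3)*((5/6)*3)*12) = 3 - 1/(3 + (1/3)*(5/2)*12) = 3 - 1/(3 + 10) = 3 - 1/13 = 38/13 ≈ 2.9231)
f(-11)*(-257 + H) = (2*(-11))*(-257 + 38/13) = -22*(-3303/13) = 72666/13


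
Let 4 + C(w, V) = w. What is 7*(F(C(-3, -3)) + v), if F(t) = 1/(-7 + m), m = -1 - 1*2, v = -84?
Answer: -5887/10 ≈ -588.70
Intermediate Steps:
C(w, V) = -4 + w
m = -3 (m = -1 - 2 = -3)
F(t) = -⅒ (F(t) = 1/(-7 - 3) = 1/(-10) = -⅒)
7*(F(C(-3, -3)) + v) = 7*(-⅒ - 84) = 7*(-841/10) = -5887/10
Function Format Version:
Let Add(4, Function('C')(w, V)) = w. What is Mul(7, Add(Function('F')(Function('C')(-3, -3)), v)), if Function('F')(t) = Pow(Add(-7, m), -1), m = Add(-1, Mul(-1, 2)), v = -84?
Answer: Rational(-5887, 10) ≈ -588.70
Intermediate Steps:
Function('C')(w, V) = Add(-4, w)
m = -3 (m = Add(-1, -2) = -3)
Function('F')(t) = Rational(-1, 10) (Function('F')(t) = Pow(Add(-7, -3), -1) = Pow(-10, -1) = Rational(-1, 10))
Mul(7, Add(Function('F')(Function('C')(-3, -3)), v)) = Mul(7, Add(Rational(-1, 10), -84)) = Mul(7, Rational(-841, 10)) = Rational(-5887, 10)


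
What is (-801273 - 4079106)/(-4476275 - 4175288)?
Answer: 4880379/8651563 ≈ 0.56410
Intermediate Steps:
(-801273 - 4079106)/(-4476275 - 4175288) = -4880379/(-8651563) = -4880379*(-1/8651563) = 4880379/8651563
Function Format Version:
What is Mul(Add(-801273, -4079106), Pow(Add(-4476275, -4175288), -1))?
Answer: Rational(4880379, 8651563) ≈ 0.56410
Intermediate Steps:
Mul(Add(-801273, -4079106), Pow(Add(-4476275, -4175288), -1)) = Mul(-4880379, Pow(-8651563, -1)) = Mul(-4880379, Rational(-1, 8651563)) = Rational(4880379, 8651563)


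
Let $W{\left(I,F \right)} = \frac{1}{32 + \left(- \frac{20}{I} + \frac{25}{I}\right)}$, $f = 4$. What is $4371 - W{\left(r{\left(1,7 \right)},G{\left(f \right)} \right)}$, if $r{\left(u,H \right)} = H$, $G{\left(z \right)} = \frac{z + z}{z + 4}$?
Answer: $\frac{1000952}{229} \approx 4371.0$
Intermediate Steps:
$G{\left(z \right)} = \frac{2 z}{4 + z}$
$W{\left(I,F \right)} = \frac{1}{32 + \frac{5}{I}}$
$4371 - W{\left(r{\left(1,7 \right)},G{\left(f \right)} \right)} = 4371 - \frac{7}{5 + 32 \cdot 7} = 4371 - \frac{7}{5 + 224} = 4371 - \frac{7}{229} = \frac{1000952}{229}$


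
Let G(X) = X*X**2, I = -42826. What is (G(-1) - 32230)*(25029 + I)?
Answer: 573615107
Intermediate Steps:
G(X) = X**3
(G(-1) - 32230)*(25029 + I) = ((-1)**3 - 32230)*(25029 - 42826) = (-1 - 32230)*(-17797) = -32231*(-17797) = 573615107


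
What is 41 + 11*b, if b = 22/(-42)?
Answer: 740/21 ≈ 35.238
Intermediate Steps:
b = -11/21 (b = 22*(-1/42) = -11/21 ≈ -0.52381)
41 + 11*b = 41 + 11*(-11/21) = 41 - 121/21 = 740/21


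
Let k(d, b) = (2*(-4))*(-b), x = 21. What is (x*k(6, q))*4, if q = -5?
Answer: -3360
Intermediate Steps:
k(d, b) = 8*b (k(d, b) = -(-8)*b = 8*b)
(x*k(6, q))*4 = (21*(8*(-5)))*4 = (21*(-40))*4 = -840*4 = -3360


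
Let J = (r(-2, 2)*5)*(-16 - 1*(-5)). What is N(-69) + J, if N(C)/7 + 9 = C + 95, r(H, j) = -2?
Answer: 229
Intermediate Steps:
N(C) = 602 + 7*C (N(C) = -63 + 7*(C + 95) = -63 + 7*(95 + C) = -63 + (665 + 7*C) = 602 + 7*C)
J = 110 (J = (-2*5)*(-16 - 1*(-5)) = -10*(-16 + 5) = -10*(-11) = 110)
N(-69) + J = (602 + 7*(-69)) + 110 = (602 - 483) + 110 = 119 + 110 = 229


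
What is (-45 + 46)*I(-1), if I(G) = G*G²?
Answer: -1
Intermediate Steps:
I(G) = G³
(-45 + 46)*I(-1) = (-45 + 46)*(-1)³ = 1*(-1) = -1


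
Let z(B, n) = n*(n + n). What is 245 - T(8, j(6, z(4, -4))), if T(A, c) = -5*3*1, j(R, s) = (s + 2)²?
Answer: 260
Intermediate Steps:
z(B, n) = 2*n² (z(B, n) = n*(2*n) = 2*n²)
j(R, s) = (2 + s)²
T(A, c) = -15 (T(A, c) = -15*1 = -15)
245 - T(8, j(6, z(4, -4))) = 245 - 1*(-15) = 245 + 15 = 260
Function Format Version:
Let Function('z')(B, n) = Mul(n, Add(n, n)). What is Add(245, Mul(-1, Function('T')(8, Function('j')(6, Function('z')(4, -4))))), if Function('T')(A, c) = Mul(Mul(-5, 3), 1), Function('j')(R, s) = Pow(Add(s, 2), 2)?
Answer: 260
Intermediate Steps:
Function('z')(B, n) = Mul(2, Pow(n, 2)) (Function('z')(B, n) = Mul(n, Mul(2, n)) = Mul(2, Pow(n, 2)))
Function('j')(R, s) = Pow(Add(2, s), 2)
Function('T')(A, c) = -15 (Function('T')(A, c) = Mul(-15, 1) = -15)
Add(245, Mul(-1, Function('T')(8, Function('j')(6, Function('z')(4, -4))))) = Add(245, Mul(-1, -15)) = Add(245, 15) = 260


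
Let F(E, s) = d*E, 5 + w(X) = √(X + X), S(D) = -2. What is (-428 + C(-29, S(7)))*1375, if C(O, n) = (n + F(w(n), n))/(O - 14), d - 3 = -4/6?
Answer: -75860125/129 - 19250*I/129 ≈ -5.8806e+5 - 149.22*I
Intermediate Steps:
w(X) = -5 + √2*√X (w(X) = -5 + √(X + X) = -5 + √(2*X) = -5 + √2*√X)
d = 7/3 (d = 3 - 4/6 = 3 - 4*⅙ = 3 - ⅔ = 7/3 ≈ 2.3333)
F(E, s) = 7*E/3
C(O, n) = (-35/3 + n + 7*√2*√n/3)/(-14 + O) (C(O, n) = (n + 7*(-5 + √2*√n)/3)/(O - 14) = (n + (-35/3 + 7*√2*√n/3))/(-14 + O) = (-35/3 + n + 7*√2*√n/3)/(-14 + O))
(-428 + C(-29, S(7)))*1375 = (-428 + (-35 + 3*(-2) + 7*√2*√(-2))/(3*(-14 - 29)))*1375 = (-428 + (⅓)*(-35 - 6 + 7*√2*(I*√2))/(-43))*1375 = (-428 + (⅓)*(-1/43)*(-35 - 6 + 14*I))*1375 = (-428 + (⅓)*(-1/43)*(-41 + 14*I))*1375 = (-428 + (41/129 - 14*I/129))*1375 = (-55171/129 - 14*I/129)*1375 = -75860125/129 - 19250*I/129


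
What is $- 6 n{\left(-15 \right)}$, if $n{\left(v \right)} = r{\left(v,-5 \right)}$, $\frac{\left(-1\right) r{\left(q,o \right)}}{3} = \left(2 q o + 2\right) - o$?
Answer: $2826$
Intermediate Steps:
$r{\left(q,o \right)} = -6 + 3 o - 6 o q$ ($r{\left(q,o \right)} = - 3 \left(\left(2 q o + 2\right) - o\right) = - 3 \left(\left(2 o q + 2\right) - o\right) = - 3 \left(\left(2 + 2 o q\right) - o\right) = - 3 \left(2 - o + 2 o q\right) = -6 + 3 o - 6 o q$)
$n{\left(v \right)} = -21 + 30 v$ ($n{\left(v \right)} = -6 + 3 \left(-5\right) - - 30 v = -6 - 15 + 30 v = -21 + 30 v$)
$- 6 n{\left(-15 \right)} = - 6 \left(-21 + 30 \left(-15\right)\right) = - 6 \left(-21 - 450\right) = \left(-6\right) \left(-471\right) = 2826$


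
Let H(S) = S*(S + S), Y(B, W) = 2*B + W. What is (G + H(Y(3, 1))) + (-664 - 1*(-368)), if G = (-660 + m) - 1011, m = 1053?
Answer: -816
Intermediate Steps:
Y(B, W) = W + 2*B
H(S) = 2*S² (H(S) = S*(2*S) = 2*S²)
G = -618 (G = (-660 + 1053) - 1011 = 393 - 1011 = -618)
(G + H(Y(3, 1))) + (-664 - 1*(-368)) = (-618 + 2*(1 + 2*3)²) + (-664 - 1*(-368)) = (-618 + 2*(1 + 6)²) + (-664 + 368) = (-618 + 2*7²) - 296 = (-618 + 2*49) - 296 = (-618 + 98) - 296 = -520 - 296 = -816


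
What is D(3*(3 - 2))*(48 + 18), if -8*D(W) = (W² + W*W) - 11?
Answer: -231/4 ≈ -57.750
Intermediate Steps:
D(W) = 11/8 - W²/4 (D(W) = -((W² + W*W) - 11)/8 = -((W² + W²) - 11)/8 = -(2*W² - 11)/8 = -(-11 + 2*W²)/8 = 11/8 - W²/4)
D(3*(3 - 2))*(48 + 18) = (11/8 - 9*(3 - 2)²/4)*(48 + 18) = (11/8 - (3*1)²/4)*66 = (11/8 - ¼*3²)*66 = (11/8 - ¼*9)*66 = (11/8 - 9/4)*66 = -7/8*66 = -231/4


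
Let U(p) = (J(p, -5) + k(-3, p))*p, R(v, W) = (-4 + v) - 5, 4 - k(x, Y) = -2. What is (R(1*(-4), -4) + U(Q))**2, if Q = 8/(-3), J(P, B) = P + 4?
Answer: 85849/81 ≈ 1059.9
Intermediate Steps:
k(x, Y) = 6 (k(x, Y) = 4 - 1*(-2) = 4 + 2 = 6)
J(P, B) = 4 + P
R(v, W) = -9 + v
Q = -8/3 (Q = 8*(-1/3) = -8/3 ≈ -2.6667)
U(p) = p*(10 + p) (U(p) = ((4 + p) + 6)*p = (10 + p)*p = p*(10 + p))
(R(1*(-4), -4) + U(Q))**2 = ((-9 + 1*(-4)) - 8*(10 - 8/3)/3)**2 = ((-9 - 4) - 8/3*22/3)**2 = (-13 - 176/9)**2 = (-293/9)**2 = 85849/81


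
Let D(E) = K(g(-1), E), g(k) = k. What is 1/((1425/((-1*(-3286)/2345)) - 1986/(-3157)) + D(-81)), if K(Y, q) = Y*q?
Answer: 10373902/11396322183 ≈ 0.00091028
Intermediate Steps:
D(E) = -E
1/((1425/((-1*(-3286)/2345)) - 1986/(-3157)) + D(-81)) = 1/((1425/((-1*(-3286)/2345)) - 1986/(-3157)) - 1*(-81)) = 1/((1425/((3286*(1/2345))) - 1986*(-1/3157)) + 81) = 1/((1425/(3286/2345) + 1986/3157) + 81) = 1/((1425*(2345/3286) + 1986/3157) + 81) = 1/((3341625/3286 + 1986/3157) + 81) = 1/(10556036121/10373902 + 81) = 1/(11396322183/10373902) = 10373902/11396322183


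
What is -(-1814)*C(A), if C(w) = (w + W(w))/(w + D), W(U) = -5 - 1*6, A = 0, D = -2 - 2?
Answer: 9977/2 ≈ 4988.5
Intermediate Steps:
D = -4
W(U) = -11 (W(U) = -5 - 6 = -11)
C(w) = (-11 + w)/(-4 + w) (C(w) = (w - 11)/(w - 4) = (-11 + w)/(-4 + w))
-(-1814)*C(A) = -(-1814)*(-11 + 0)/(-4 + 0) = -(-1814)*-11/(-4) = -(-1814)*(-¼*(-11)) = -(-1814)*11/4 = -1814*(-11/4) = 9977/2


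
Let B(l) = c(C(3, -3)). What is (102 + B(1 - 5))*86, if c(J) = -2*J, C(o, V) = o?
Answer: 8256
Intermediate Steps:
B(l) = -6 (B(l) = -2*3 = -6)
(102 + B(1 - 5))*86 = (102 - 6)*86 = 96*86 = 8256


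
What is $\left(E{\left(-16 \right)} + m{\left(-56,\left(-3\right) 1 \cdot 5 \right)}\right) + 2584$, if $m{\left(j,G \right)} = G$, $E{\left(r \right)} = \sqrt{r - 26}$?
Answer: $2569 + i \sqrt{42} \approx 2569.0 + 6.4807 i$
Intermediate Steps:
$E{\left(r \right)} = \sqrt{-26 + r}$
$\left(E{\left(-16 \right)} + m{\left(-56,\left(-3\right) 1 \cdot 5 \right)}\right) + 2584 = \left(\sqrt{-26 - 16} + \left(-3\right) 1 \cdot 5\right) + 2584 = \left(\sqrt{-42} - 15\right) + 2584 = \left(i \sqrt{42} - 15\right) + 2584 = \left(-15 + i \sqrt{42}\right) + 2584 = 2569 + i \sqrt{42}$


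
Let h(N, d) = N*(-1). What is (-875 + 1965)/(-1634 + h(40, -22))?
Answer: -545/837 ≈ -0.65113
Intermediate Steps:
h(N, d) = -N
(-875 + 1965)/(-1634 + h(40, -22)) = (-875 + 1965)/(-1634 - 1*40) = 1090/(-1634 - 40) = 1090/(-1674) = 1090*(-1/1674) = -545/837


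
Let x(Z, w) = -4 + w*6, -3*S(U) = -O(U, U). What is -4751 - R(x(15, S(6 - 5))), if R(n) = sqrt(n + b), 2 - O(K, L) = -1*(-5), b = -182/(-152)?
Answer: -4751 - I*sqrt(12711)/38 ≈ -4751.0 - 2.9669*I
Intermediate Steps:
b = 91/76 (b = -182*(-1/152) = 91/76 ≈ 1.1974)
O(K, L) = -3 (O(K, L) = 2 - (-1)*(-5) = 2 - 1*5 = 2 - 5 = -3)
S(U) = -1 (S(U) = -(-1)*(-3)/3 = -1/3*3 = -1)
x(Z, w) = -4 + 6*w
R(n) = sqrt(91/76 + n) (R(n) = sqrt(n + 91/76) = sqrt(91/76 + n))
-4751 - R(x(15, S(6 - 5))) = -4751 - sqrt(1729 + 1444*(-4 + 6*(-1)))/38 = -4751 - sqrt(1729 + 1444*(-4 - 6))/38 = -4751 - sqrt(1729 + 1444*(-10))/38 = -4751 - sqrt(1729 - 14440)/38 = -4751 - sqrt(-12711)/38 = -4751 - I*sqrt(12711)/38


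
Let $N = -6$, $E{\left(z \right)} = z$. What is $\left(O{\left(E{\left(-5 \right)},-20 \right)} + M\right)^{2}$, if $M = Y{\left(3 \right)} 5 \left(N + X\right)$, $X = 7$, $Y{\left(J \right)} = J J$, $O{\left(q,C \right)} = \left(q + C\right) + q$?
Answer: $225$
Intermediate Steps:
$O{\left(q,C \right)} = C + 2 q$ ($O{\left(q,C \right)} = \left(C + q\right) + q = C + 2 q$)
$Y{\left(J \right)} = J^{2}$
$M = 45$ ($M = 3^{2} \cdot 5 \left(-6 + 7\right) = 9 \cdot 5 \cdot 1 = 45 \cdot 1 = 45$)
$\left(O{\left(E{\left(-5 \right)},-20 \right)} + M\right)^{2} = \left(\left(-20 + 2 \left(-5\right)\right) + 45\right)^{2} = \left(\left(-20 - 10\right) + 45\right)^{2} = \left(-30 + 45\right)^{2} = 15^{2} = 225$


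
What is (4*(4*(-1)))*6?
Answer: -96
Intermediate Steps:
(4*(4*(-1)))*6 = (4*(-4))*6 = -16*6 = -96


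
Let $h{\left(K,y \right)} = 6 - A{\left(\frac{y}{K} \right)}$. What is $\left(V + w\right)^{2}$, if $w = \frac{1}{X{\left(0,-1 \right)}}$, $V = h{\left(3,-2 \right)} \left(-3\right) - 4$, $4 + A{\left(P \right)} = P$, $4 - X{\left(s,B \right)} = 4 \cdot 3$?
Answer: $\frac{83521}{64} \approx 1305.0$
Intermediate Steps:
$X{\left(s,B \right)} = -8$ ($X{\left(s,B \right)} = 4 - 4 \cdot 3 = 4 - 12 = -8$)
$A{\left(P \right)} = -4 + P$
$h{\left(K,y \right)} = 10 - \frac{y}{K}$ ($h{\left(K,y \right)} = 6 - \left(-4 + \frac{y}{K}\right) = 6 + \left(4 - \frac{y}{K}\right) = 10 - \frac{y}{K}$)
$V = -36$ ($V = \left(10 - - \frac{2}{3}\right) \left(-3\right) - 4 = \left(10 - \left(-2\right) \frac{1}{3}\right) \left(-3\right) - 4 = \left(10 + \frac{2}{3}\right) \left(-3\right) - 4 = \frac{32}{3} \left(-3\right) - 4 = -32 - 4 = -36$)
$w = - \frac{1}{8}$ ($w = \frac{1}{-8} = - \frac{1}{8} \approx -0.125$)
$\left(V + w\right)^{2} = \left(-36 - \frac{1}{8}\right)^{2} = \left(- \frac{289}{8}\right)^{2} = \frac{83521}{64}$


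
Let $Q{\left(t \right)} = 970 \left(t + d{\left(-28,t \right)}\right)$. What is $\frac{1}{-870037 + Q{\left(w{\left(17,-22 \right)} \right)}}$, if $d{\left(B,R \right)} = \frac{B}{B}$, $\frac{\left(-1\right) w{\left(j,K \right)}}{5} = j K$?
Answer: $\frac{1}{944833} \approx 1.0584 \cdot 10^{-6}$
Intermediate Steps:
$w{\left(j,K \right)} = - 5 K j$ ($w{\left(j,K \right)} = - 5 j K = - 5 K j$)
$d{\left(B,R \right)} = 1$
$Q{\left(t \right)} = 970 + 970 t$ ($Q{\left(t \right)} = 970 \left(t + 1\right) = 970 \left(1 + t\right) = 970 + 970 t$)
$\frac{1}{-870037 + Q{\left(w{\left(17,-22 \right)} \right)}} = \frac{1}{-870037 + \left(970 + 970 \left(\left(-5\right) \left(-22\right) 17\right)\right)} = \frac{1}{-870037 + \left(970 + 970 \cdot 1870\right)} = \frac{1}{-870037 + \left(970 + 1813900\right)} = \frac{1}{-870037 + 1814870} = \frac{1}{944833}$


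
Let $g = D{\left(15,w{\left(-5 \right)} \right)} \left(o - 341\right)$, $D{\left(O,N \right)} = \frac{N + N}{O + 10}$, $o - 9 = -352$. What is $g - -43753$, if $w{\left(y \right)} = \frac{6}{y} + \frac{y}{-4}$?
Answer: $\frac{5468783}{125} \approx 43750.0$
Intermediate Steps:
$o = -343$ ($o = 9 - 352 = -343$)
$w{\left(y \right)} = \frac{6}{y} - \frac{y}{4}$ ($w{\left(y \right)} = \frac{6}{y} + y \left(- \frac{1}{4}\right) = \frac{6}{y} - \frac{y}{4}$)
$D{\left(O,N \right)} = \frac{2 N}{10 + O}$
$g = - \frac{342}{125}$ ($g = \frac{2 \left(\frac{6}{-5} - - \frac{5}{4}\right)}{10 + 15} \left(-343 - 341\right) = \frac{2 \left(6 \left(- \frac{1}{5}\right) + \frac{5}{4}\right)}{25} \left(-684\right) = 2 \left(- \frac{6}{5} + \frac{5}{4}\right) \frac{1}{25} \left(-684\right) = 2 \cdot \frac{1}{20} \cdot \frac{1}{25} \left(-684\right) = \frac{1}{250} \left(-684\right) = - \frac{342}{125} \approx -2.736$)
$g - -43753 = - \frac{342}{125} - -43753 = - \frac{342}{125} + 43753 = \frac{5468783}{125}$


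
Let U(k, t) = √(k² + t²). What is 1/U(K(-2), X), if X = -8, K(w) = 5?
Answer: √89/89 ≈ 0.10600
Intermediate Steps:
1/U(K(-2), X) = 1/(√(5² + (-8)²)) = 1/(√(25 + 64)) = 1/(√89) = √89/89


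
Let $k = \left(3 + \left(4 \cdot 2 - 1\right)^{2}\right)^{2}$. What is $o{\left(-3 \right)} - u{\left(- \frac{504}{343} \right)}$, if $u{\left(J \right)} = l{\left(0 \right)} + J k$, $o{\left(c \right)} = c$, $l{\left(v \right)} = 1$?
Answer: $\frac{194492}{49} \approx 3969.2$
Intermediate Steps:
$k = 2704$ ($k = \left(3 + \left(8 - 1\right)^{2}\right)^{2} = \left(3 + 7^{2}\right)^{2} = \left(3 + 49\right)^{2} = 52^{2} = 2704$)
$u{\left(J \right)} = 1 + 2704 J$ ($u{\left(J \right)} = 1 + J 2704 = 1 + 2704 J$)
$o{\left(-3 \right)} - u{\left(- \frac{504}{343} \right)} = -3 - \left(1 + 2704 \left(- \frac{504}{343}\right)\right) = -3 - \left(1 + 2704 \left(\left(-504\right) \frac{1}{343}\right)\right) = -3 - \left(1 + 2704 \left(- \frac{72}{49}\right)\right) = -3 - \left(1 - \frac{194688}{49}\right) = -3 - - \frac{194639}{49} = -3 + \frac{194639}{49} = \frac{194492}{49}$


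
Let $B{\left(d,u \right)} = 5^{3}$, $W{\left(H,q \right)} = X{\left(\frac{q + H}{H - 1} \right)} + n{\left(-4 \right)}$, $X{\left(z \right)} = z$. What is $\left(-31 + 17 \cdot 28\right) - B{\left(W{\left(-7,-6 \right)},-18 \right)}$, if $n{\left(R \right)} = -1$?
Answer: $320$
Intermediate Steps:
$W{\left(H,q \right)} = -1 + \frac{H + q}{-1 + H}$ ($W{\left(H,q \right)} = \frac{q + H}{H - 1} - 1 = \frac{H + q}{-1 + H} - 1 = -1 + \frac{H + q}{-1 + H}$)
$B{\left(d,u \right)} = 125$
$\left(-31 + 17 \cdot 28\right) - B{\left(W{\left(-7,-6 \right)},-18 \right)} = \left(-31 + 17 \cdot 28\right) - 125 = \left(-31 + 476\right) - 125 = 445 - 125 = 320$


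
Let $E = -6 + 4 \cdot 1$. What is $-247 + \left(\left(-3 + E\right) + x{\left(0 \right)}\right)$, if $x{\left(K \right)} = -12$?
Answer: $-264$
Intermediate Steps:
$E = -2$ ($E = -6 + 4 = -2$)
$-247 + \left(\left(-3 + E\right) + x{\left(0 \right)}\right) = -247 - 17 = -264$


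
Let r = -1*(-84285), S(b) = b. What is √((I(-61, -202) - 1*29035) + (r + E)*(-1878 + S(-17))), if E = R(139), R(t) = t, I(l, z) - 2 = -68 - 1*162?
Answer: I*√160012743 ≈ 12650.0*I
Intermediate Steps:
I(l, z) = -228 (I(l, z) = 2 + (-68 - 1*162) = 2 + (-68 - 162) = 2 - 230 = -228)
E = 139
r = 84285
√((I(-61, -202) - 1*29035) + (r + E)*(-1878 + S(-17))) = √((-228 - 1*29035) + (84285 + 139)*(-1878 - 17)) = √((-228 - 29035) + 84424*(-1895)) = √(-29263 - 159983480) = √(-160012743) = I*√160012743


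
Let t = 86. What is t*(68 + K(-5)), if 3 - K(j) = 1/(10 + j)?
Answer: 30444/5 ≈ 6088.8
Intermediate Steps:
K(j) = 3 - 1/(10 + j)
t*(68 + K(-5)) = 86*(68 + (29 + 3*(-5))/(10 - 5)) = 86*(68 + (29 - 15)/5) = 86*(68 + (1/5)*14) = 86*(68 + 14/5) = 86*(354/5) = 30444/5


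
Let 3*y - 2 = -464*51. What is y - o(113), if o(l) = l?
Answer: -24001/3 ≈ -8000.3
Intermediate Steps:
y = -23662/3 (y = 2/3 + (-464*51)/3 = 2/3 + (1/3)*(-23664) = 2/3 - 7888 = -23662/3 ≈ -7887.3)
y - o(113) = -23662/3 - 1*113 = -23662/3 - 113 = -24001/3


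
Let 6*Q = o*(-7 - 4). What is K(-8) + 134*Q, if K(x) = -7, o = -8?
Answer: 5875/3 ≈ 1958.3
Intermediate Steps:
Q = 44/3 (Q = (-8*(-7 - 4))/6 = (-8*(-11))/6 = (1/6)*88 = 44/3 ≈ 14.667)
K(-8) + 134*Q = -7 + 134*(44/3) = -7 + 5896/3 = 5875/3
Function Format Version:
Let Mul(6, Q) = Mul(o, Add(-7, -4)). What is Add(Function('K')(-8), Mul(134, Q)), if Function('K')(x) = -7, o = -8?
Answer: Rational(5875, 3) ≈ 1958.3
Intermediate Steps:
Q = Rational(44, 3) (Q = Mul(Rational(1, 6), Mul(-8, Add(-7, -4))) = Mul(Rational(1, 6), Mul(-8, -11)) = Mul(Rational(1, 6), 88) = Rational(44, 3) ≈ 14.667)
Add(Function('K')(-8), Mul(134, Q)) = Add(-7, Mul(134, Rational(44, 3))) = Add(-7, Rational(5896, 3)) = Rational(5875, 3)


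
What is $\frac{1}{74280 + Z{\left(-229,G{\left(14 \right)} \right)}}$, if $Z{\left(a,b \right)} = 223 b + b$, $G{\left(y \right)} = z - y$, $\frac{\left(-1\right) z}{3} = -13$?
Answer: $\frac{1}{79880} \approx 1.2519 \cdot 10^{-5}$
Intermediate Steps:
$z = 39$ ($z = \left(-3\right) \left(-13\right) = 39$)
$G{\left(y \right)} = 39 - y$
$Z{\left(a,b \right)} = 224 b$
$\frac{1}{74280 + Z{\left(-229,G{\left(14 \right)} \right)}} = \frac{1}{74280 + 224 \left(39 - 14\right)} = \frac{1}{74280 + 224 \cdot 25} = \frac{1}{74280 + 5600} = \frac{1}{79880}$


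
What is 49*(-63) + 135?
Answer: -2952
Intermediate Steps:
49*(-63) + 135 = -3087 + 135 = -2952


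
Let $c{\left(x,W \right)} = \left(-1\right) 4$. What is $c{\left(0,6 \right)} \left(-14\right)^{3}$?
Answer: $10976$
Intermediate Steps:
$c{\left(x,W \right)} = -4$
$c{\left(0,6 \right)} \left(-14\right)^{3} = - 4 \left(-14\right)^{3} = \left(-4\right) \left(-2744\right) = 10976$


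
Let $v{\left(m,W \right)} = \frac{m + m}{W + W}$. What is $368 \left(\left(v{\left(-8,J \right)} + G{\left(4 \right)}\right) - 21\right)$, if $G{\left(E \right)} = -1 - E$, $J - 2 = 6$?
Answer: $-9936$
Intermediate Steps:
$J = 8$ ($J = 2 + 6 = 8$)
$v{\left(m,W \right)} = \frac{m}{W}$ ($v{\left(m,W \right)} = \frac{2 m}{2 W} = 2 m \frac{1}{2 W} = \frac{m}{W}$)
$368 \left(\left(v{\left(-8,J \right)} + G{\left(4 \right)}\right) - 21\right) = 368 \left(\left(- \frac{8}{8} - 5\right) - 21\right) = 368 \left(\left(\left(-8\right) \frac{1}{8} - 5\right) - 21\right) = 368 \left(\left(-1 - 5\right) - 21\right) = 368 \left(-6 - 21\right) = 368 \left(-27\right) = -9936$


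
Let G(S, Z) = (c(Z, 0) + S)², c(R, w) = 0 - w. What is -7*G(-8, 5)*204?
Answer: -91392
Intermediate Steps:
c(R, w) = -w
G(S, Z) = S² (G(S, Z) = (-1*0 + S)² = (0 + S)² = S²)
-7*G(-8, 5)*204 = -7*(-8)²*204 = -7*64*204 = -448*204 = -91392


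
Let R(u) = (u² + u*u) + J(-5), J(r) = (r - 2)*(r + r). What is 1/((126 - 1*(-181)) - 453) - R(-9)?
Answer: -33873/146 ≈ -232.01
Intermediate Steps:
J(r) = 2*r*(-2 + r) (J(r) = (-2 + r)*(2*r) = 2*r*(-2 + r))
R(u) = 70 + 2*u² (R(u) = (u² + u*u) + 2*(-5)*(-2 - 5) = (u² + u²) + 2*(-5)*(-7) = 2*u² + 70 = 70 + 2*u²)
1/((126 - 1*(-181)) - 453) - R(-9) = 1/((126 - 1*(-181)) - 453) - (70 + 2*(-9)²) = 1/((126 + 181) - 453) - (70 + 2*81) = 1/(307 - 453) - (70 + 162) = 1/(-146) - 1*232 = -1/146 - 232 = -33873/146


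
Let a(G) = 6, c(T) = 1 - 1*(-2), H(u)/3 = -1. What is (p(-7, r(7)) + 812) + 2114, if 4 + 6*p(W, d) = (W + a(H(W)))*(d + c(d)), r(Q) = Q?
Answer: 8771/3 ≈ 2923.7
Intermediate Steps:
H(u) = -3 (H(u) = 3*(-1) = -3)
c(T) = 3 (c(T) = 1 + 2 = 3)
p(W, d) = -2/3 + (3 + d)*(6 + W)/6 (p(W, d) = -2/3 + ((W + 6)*(d + 3))/6 = -2/3 + ((6 + W)*(3 + d))/6 = -2/3 + ((3 + d)*(6 + W))/6 = -2/3 + (3 + d)*(6 + W)/6)
(p(-7, r(7)) + 812) + 2114 = ((7/3 + 7 + (1/2)*(-7) + (1/6)*(-7)*7) + 812) + 2114 = ((7/3 + 7 - 7/2 - 49/6) + 812) + 2114 = (-7/3 + 812) + 2114 = 2429/3 + 2114 = 8771/3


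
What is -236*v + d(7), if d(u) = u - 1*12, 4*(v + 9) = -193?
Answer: 13506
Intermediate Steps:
v = -229/4 (v = -9 + (1/4)*(-193) = -9 - 193/4 = -229/4 ≈ -57.250)
d(u) = -12 + u (d(u) = u - 12 = -12 + u)
-236*v + d(7) = -236*(-229/4) + (-12 + 7) = 13511 - 5 = 13506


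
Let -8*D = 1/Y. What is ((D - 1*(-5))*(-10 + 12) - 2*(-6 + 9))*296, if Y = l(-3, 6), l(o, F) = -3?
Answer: 3626/3 ≈ 1208.7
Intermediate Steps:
Y = -3
D = 1/24 (D = -1/8/(-3) = -1/8*(-1/3) = 1/24 ≈ 0.041667)
((D - 1*(-5))*(-10 + 12) - 2*(-6 + 9))*296 = ((1/24 - 1*(-5))*(-10 + 12) - 2*(-6 + 9))*296 = ((1/24 + 5)*2 - 2*3)*296 = ((121/24)*2 - 6)*296 = (121/12 - 6)*296 = (49/12)*296 = 3626/3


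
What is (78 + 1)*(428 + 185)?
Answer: 48427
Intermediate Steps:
(78 + 1)*(428 + 185) = 79*613 = 48427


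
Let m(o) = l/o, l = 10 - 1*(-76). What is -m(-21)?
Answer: 86/21 ≈ 4.0952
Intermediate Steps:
l = 86 (l = 10 + 76 = 86)
m(o) = 86/o
-m(-21) = -86/(-21) = -86*(-1)/21 = -1*(-86/21) = 86/21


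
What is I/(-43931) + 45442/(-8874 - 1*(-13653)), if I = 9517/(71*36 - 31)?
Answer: 5040643585807/530114278725 ≈ 9.5086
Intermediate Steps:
I = 9517/2525 (I = 9517/(2556 - 31) = 9517/2525 ≈ 3.7691)
I/(-43931) + 45442/(-8874 - 1*(-13653)) = (9517/2525)/(-43931) + 45442/(-8874 - 1*(-13653)) = (9517/2525)*(-1/43931) + 45442/(-8874 + 13653) = -9517/110925775 + 45442/4779 = 5040643585807/530114278725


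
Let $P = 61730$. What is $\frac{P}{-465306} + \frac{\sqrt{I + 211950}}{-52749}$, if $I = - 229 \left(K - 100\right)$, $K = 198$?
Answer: $- \frac{30865}{232653} - \frac{2 \sqrt{47377}}{52749} \approx -0.14092$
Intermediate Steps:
$I = -22442$ ($I = - 229 \left(198 - 100\right) = \left(-229\right) 98 = -22442$)
$\frac{P}{-465306} + \frac{\sqrt{I + 211950}}{-52749} = \frac{61730}{-465306} + \frac{\sqrt{-22442 + 211950}}{-52749} = 61730 \left(- \frac{1}{465306}\right) + \sqrt{189508} \left(- \frac{1}{52749}\right) = - \frac{30865}{232653} + 2 \sqrt{47377} \left(- \frac{1}{52749}\right) = - \frac{30865}{232653} - \frac{2 \sqrt{47377}}{52749}$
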